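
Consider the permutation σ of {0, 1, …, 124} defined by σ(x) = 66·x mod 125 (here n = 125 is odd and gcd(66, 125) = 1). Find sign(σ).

+1

Orbit of 11 under x↦66x: [11, 101, 41, 81, 96, 86, 51]… (length divides ord_125(66)).
Cycle lengths of π_66 on ℤ/125ℤ: [25, 25, 25, 25, 5, 5, 5, 5, 1, 1, 1, 1, 1]; 13 cycles in total.
125 − 13 = 112 transpositions; sign(π) = (−1)^112 = +1.
Check: (66/125) = +1 by Zolotarev.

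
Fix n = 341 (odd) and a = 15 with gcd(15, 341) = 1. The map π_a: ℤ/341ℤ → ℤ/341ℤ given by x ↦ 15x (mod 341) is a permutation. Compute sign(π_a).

-1

Orbit of 202 under x↦15x: [202, 302, 97, 91, 1, 15, 225]… (length divides ord_341(15)).
Decompose π into cycles: lengths [10, 10, 10, 10, 10, 10, 10, 10, 10, 10, 10, 10, 10, 10, 10, 10, 10, 10, 10, 10, 10, 10, 10, 10, 10, 10, 10, 10, 10, 10, 10, 10, 10, 5, 5, 1] (36 cycles, including the fixed point 0).
n − c = 341 − 36 = 305; sign = (−1)^305 = -1.
Zolotarev: (15|341) = -1, matching the cycle-count sign.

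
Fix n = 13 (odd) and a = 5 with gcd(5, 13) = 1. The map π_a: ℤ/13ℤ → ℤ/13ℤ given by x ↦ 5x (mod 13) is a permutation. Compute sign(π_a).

Trace 8: π^k(8) = [8, 1, 5, 12] for k=0..3.
Cycle type of π: 4×3 + 1; total 4 cycles.
sign(π) = (−1)^{n − #cycles} = (−1)^{13−4} = (−1)^9 = -1.
(5|13)_J = -1 (Zolotarev's lemma cross-check).

-1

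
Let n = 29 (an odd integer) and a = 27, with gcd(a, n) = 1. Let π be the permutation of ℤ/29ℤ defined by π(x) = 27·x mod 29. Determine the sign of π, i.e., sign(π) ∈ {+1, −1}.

-1

Start at x=3: 3 → 23 → 12 → 5 → 19 → 20 → 18 → … (one orbit).
Cycle lengths of π_27 on ℤ/29ℤ: [28, 1]; 2 cycles in total.
2 cycles on 29: each ℓ→(−1)^(ℓ−1), product (−1)^27 = -1.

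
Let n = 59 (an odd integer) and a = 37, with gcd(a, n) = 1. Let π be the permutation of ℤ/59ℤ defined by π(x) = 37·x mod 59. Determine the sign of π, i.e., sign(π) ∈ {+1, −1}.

-1

Start at x=42: 42 → 20 → 32 → 4 → 30 → 48 → 6 → … (one orbit).
Cycle lengths of π_37 on ℤ/59ℤ: [58, 1]; 2 cycles in total.
n − c = 59 − 2 = 57; sign = (−1)^57 = -1.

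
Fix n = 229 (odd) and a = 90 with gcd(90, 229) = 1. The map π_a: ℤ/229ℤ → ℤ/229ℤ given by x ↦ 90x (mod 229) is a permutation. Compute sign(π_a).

-1

Start at x=53: 53 → 190 → 154 → 120 → 37 → 124 → 168 → … (one orbit).
The orbit structure of x ↦ 90x mod 229: 2 orbits of sizes [228, 1].
2 cycles on 229: each ℓ→(−1)^(ℓ−1), product (−1)^227 = -1.
Via Zolotarev, sign(π_{90}) = (90|229) = -1.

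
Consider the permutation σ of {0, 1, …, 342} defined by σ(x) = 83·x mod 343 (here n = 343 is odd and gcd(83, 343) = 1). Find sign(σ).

Start at x=190: 190 → 335 → 22 → 111 → 295 → 132 → 323 → … (one orbit).
10 cycles of lengths [98, 98, 98, 14, 14, 14, 2, 2, 2, 1].
10 cycles on 343: each ℓ→(−1)^(ℓ−1), product (−1)^333 = -1.

-1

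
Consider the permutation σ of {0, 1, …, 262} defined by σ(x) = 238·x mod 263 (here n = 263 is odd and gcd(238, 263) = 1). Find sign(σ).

-1

Start at x=32: 32 → 252 → 12 → 226 → 136 → 19 → 51 → … (one orbit).
Cycle type of π: 262 + 1; total 2 cycles.
With 2 cycles on 263 points, sign = (−1)^{263−2} = -1.
The Jacobi symbol (238|263) = -1 (Zolotarev) agrees.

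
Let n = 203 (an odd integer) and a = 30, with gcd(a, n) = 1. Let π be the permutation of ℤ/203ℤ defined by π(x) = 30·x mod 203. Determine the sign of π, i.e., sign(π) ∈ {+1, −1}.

+1

Trace 30: π^k(30) = [30, 88, 1] for k=0..2.
The orbit structure of x ↦ 30x mod 203: 87 orbits of sizes [3, 3, 3, 3, 3, 3, 3, 3, 3, 3, 3, 3, 3, 3, 3, 3, 3, 3, 3, 3, 3, 3, 3, 3, 3, 3, 3, 3, 3, 3, 3, 3, 3, 3, 3, 3, 3, 3, 3, 3, 3, 3, 3, 3, 3, 3, 3, 3, 3, 3, 3, 3, 3, 3, 3, 3, 3, 3, 1, 1, 1, 1, 1, 1, 1, 1, 1, 1, 1, 1, 1, 1, 1, 1, 1, 1, 1, 1, 1, 1, 1, 1, 1, 1, 1, 1, 1].
sign(π) = (−1)^{n − #cycles} = (−1)^{203−87} = (−1)^116 = +1.
(30|203)_J = +1 (Zolotarev's lemma cross-check).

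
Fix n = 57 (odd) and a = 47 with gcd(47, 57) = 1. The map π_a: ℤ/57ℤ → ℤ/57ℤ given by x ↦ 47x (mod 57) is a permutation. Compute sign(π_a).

Start at x=7: 7 → 44 → 16 → 11 → 4 → 17 → 1 → … (one orbit).
The orbit structure of x ↦ 47x mod 57: 6 orbits of sizes [18, 18, 9, 9, 2, 1].
57 − 6 = 51 transpositions; sign(π) = (−1)^51 = -1.
Zolotarev: (47|57) = -1, matching the cycle-count sign.

-1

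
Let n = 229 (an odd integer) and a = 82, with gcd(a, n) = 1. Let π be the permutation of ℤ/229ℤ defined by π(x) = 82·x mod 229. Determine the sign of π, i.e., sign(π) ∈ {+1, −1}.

Trace 16: π^k(16) = [16, 167, 183, 121, 75, 196, 42] for k=0..6.
5 cycles of lengths [57, 57, 57, 57, 1].
229 − 5 = 224 transpositions; sign(π) = (−1)^224 = +1.
Check: (82/229) = +1 by Zolotarev.

+1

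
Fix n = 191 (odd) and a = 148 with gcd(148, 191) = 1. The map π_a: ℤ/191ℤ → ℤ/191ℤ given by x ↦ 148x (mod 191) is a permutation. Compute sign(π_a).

Start at x=166: 166 → 120 → 188 → 129 → 183 → 153 → 106 → … (one orbit).
π_148 has 2 disjoint cycles with lengths [190, 1] on {0,…,190}.
2 cycles on 191: each ℓ→(−1)^(ℓ−1), product (−1)^189 = -1.
Zolotarev: (148|191) = -1, matching the cycle-count sign.

-1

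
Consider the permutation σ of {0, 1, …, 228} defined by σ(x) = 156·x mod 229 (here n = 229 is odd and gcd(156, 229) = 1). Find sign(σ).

Start at x=41: 41 → 213 → 23 → 153 → 52 → 97 → 18 → … (one orbit).
Decompose π into cycles: lengths [228, 1] (2 cycles, including the fixed point 0).
n − c = 229 − 2 = 227; sign = (−1)^227 = -1.

-1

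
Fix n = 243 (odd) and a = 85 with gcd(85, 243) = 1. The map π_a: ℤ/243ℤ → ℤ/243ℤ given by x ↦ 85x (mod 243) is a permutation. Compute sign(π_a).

Start at x=136: 136 → 139 → 151 → 199 → 148 → 187 → 100 → … (one orbit).
The orbit structure of x ↦ 85x mod 243: 11 orbits of sizes [81, 81, 27, 27, 9, 9, 3, 3, 1, 1, 1].
11 cycles on 243: each ℓ→(−1)^(ℓ−1), product (−1)^232 = +1.
The Jacobi symbol (85|243) = +1 (Zolotarev) agrees.

+1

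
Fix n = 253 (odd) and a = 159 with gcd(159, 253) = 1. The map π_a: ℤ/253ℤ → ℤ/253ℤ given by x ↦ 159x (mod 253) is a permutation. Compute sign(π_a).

-1

Start at x=240: 240 → 210 → 247 → 58 → 114 → 163 → 111 → … (one orbit).
Decompose π into cycles: lengths [110, 110, 22, 5, 5, 1] (6 cycles, including the fixed point 0).
With 6 cycles on 253 points, sign = (−1)^{253−6} = -1.
(159|253)_J = -1 (Zolotarev's lemma cross-check).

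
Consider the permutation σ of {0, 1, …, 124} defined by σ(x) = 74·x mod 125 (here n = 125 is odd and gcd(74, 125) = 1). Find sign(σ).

+1

Start at x=51: 51 → 24 → 26 → 49 → 1 → 74 → 101 → … (one orbit).
23 cycles of lengths [10, 10, 10, 10, 10, 10, 10, 10, 10, 10, 2, 2, 2, 2, 2, 2, 2, 2, 2, 2, 2, 2, 1].
Σ(ℓ_i−1) = 125−23 = 102; sign = (−1)^102 = +1.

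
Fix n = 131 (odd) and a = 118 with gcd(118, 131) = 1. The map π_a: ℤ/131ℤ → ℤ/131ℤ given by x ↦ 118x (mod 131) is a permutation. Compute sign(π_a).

-1

Orbit of 87 under x↦118x: [87, 48, 31, 121, 130, 13, 93]… (length divides ord_131(118)).
π_118 has 2 disjoint cycles with lengths [130, 1] on {0,…,130}.
n − c = 131 − 2 = 129; sign = (−1)^129 = -1.
Check: (118/131) = -1 by Zolotarev.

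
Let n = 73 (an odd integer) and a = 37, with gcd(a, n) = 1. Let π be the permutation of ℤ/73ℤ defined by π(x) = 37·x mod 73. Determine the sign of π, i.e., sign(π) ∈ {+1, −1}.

+1

Trace 1: π^k(1) = [1, 37, 55, 64, 32, 16, 8] for k=0..6.
Cycle lengths of π_37 on ℤ/73ℤ: [9, 9, 9, 9, 9, 9, 9, 9, 1]; 9 cycles in total.
9 cycles on 73: each ℓ→(−1)^(ℓ−1), product (−1)^64 = +1.
Zolotarev: (37|73) = +1, matching the cycle-count sign.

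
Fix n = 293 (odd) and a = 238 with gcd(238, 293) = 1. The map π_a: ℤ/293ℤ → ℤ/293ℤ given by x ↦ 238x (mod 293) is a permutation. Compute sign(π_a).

+1

Orbit of 46 under x↦238x: [46, 107, 268, 203, 262, 240, 278]… (length divides ord_293(238)).
3 cycles of lengths [146, 146, 1].
293 − 3 = 290 transpositions; sign(π) = (−1)^290 = +1.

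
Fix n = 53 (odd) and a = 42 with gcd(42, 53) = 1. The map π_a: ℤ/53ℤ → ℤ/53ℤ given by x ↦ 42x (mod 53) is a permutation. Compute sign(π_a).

Orbit of 36 under x↦42x: [36, 28, 10, 49, 44, 46, 24]… (length divides ord_53(42)).
The orbit structure of x ↦ 42x mod 53: 5 orbits of sizes [13, 13, 13, 13, 1].
53 − 5 = 48 transpositions; sign(π) = (−1)^48 = +1.
(42|53)_J = +1 (Zolotarev's lemma cross-check).

+1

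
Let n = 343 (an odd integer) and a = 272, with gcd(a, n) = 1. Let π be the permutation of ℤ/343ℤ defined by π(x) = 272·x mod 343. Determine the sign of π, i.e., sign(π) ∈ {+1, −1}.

-1

Orbit of 169 under x↦272x: [169, 6, 260, 62, 57, 69, 246]… (length divides ord_343(272)).
The orbit structure of x ↦ 272x mod 343: 10 orbits of sizes [98, 98, 98, 14, 14, 14, 2, 2, 2, 1].
10 cycles on 343: each ℓ→(−1)^(ℓ−1), product (−1)^333 = -1.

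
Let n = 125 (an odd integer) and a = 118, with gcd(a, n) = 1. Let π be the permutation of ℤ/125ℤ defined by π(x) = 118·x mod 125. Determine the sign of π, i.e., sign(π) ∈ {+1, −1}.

-1

Trace 32: π^k(32) = [32, 26, 68, 24, 82, 51, 18] for k=0..6.
The orbit structure of x ↦ 118x mod 125: 12 orbits of sizes [20, 20, 20, 20, 20, 4, 4, 4, 4, 4, 4, 1].
125 − 12 = 113 transpositions; sign(π) = (−1)^113 = -1.
Zolotarev: (118|125) = -1, matching the cycle-count sign.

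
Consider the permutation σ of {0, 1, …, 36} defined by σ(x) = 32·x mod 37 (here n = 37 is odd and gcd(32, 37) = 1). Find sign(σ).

Orbit of 20 under x↦32x: [20, 11, 19, 16, 31, 30, 35]… (length divides ord_37(32)).
Decompose π into cycles: lengths [36, 1] (2 cycles, including the fixed point 0).
With 2 cycles on 37 points, sign = (−1)^{37−2} = -1.

-1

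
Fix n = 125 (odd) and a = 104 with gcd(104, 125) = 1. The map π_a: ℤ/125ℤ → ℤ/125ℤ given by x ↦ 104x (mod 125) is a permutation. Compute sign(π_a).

Trace 46: π^k(46) = [46, 34, 36, 119, 1, 104, 66] for k=0..6.
The orbit structure of x ↦ 104x mod 125: 7 orbits of sizes [50, 50, 10, 10, 2, 2, 1].
n − c = 125 − 7 = 118; sign = (−1)^118 = +1.
Via Zolotarev, sign(π_{104}) = (104|125) = +1.

+1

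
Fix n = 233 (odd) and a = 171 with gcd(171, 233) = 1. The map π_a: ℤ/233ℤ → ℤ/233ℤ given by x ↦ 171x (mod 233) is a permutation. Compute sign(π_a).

+1

Start at x=7: 7 → 32 → 113 → 217 → 60 → 8 → 203 → … (one orbit).
Cycle lengths of π_171 on ℤ/233ℤ: [116, 116, 1]; 3 cycles in total.
Σ(ℓ_i−1) = 233−3 = 230; sign = (−1)^230 = +1.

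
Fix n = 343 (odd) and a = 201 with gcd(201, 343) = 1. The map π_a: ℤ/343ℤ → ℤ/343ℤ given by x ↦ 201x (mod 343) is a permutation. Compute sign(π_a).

Orbit of 331 under x↦201x: [331, 332, 190, 117, 193, 34, 317]… (length divides ord_343(201)).
π_201 has 4 disjoint cycles with lengths [294, 42, 6, 1] on {0,…,342}.
With 4 cycles on 343 points, sign = (−1)^{343−4} = -1.
(201|343)_J = -1 (Zolotarev's lemma cross-check).

-1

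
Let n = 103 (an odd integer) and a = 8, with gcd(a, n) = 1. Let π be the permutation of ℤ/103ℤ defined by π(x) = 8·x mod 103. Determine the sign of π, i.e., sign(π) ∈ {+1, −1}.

Start at x=8: 8 → 64 → 100 → 79 → 14 → 9 → 72 → … (one orbit).
π_8 has 7 disjoint cycles with lengths [17, 17, 17, 17, 17, 17, 1] on {0,…,102}.
n − c = 103 − 7 = 96; sign = (−1)^96 = +1.

+1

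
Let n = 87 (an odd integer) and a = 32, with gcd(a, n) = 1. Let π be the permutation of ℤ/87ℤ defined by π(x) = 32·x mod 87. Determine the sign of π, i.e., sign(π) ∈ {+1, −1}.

Start at x=41: 41 → 7 → 50 → 34 → 44 → 16 → 77 → … (one orbit).
Decompose π into cycles: lengths [28, 28, 28, 2, 1] (5 cycles, including the fixed point 0).
87 − 5 = 82 transpositions; sign(π) = (−1)^82 = +1.

+1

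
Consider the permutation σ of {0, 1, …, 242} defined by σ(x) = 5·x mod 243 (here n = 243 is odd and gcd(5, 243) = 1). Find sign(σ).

Orbit of 37 under x↦5x: [37, 185, 196, 8, 40, 200, 28]… (length divides ord_243(5)).
The orbit structure of x ↦ 5x mod 243: 6 orbits of sizes [162, 54, 18, 6, 2, 1].
With 6 cycles on 243 points, sign = (−1)^{243−6} = -1.
Via Zolotarev, sign(π_{5}) = (5|243) = -1.

-1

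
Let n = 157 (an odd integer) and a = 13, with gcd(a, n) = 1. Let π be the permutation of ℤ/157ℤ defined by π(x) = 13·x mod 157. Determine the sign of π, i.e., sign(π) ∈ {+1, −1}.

+1

Trace 1: π^k(1) = [1, 13, 12, 156, 144, 145] for k=0..5.
π_13 has 27 disjoint cycles with lengths [6, 6, 6, 6, 6, 6, 6, 6, 6, 6, 6, 6, 6, 6, 6, 6, 6, 6, 6, 6, 6, 6, 6, 6, 6, 6, 1] on {0,…,156}.
157 − 27 = 130 transpositions; sign(π) = (−1)^130 = +1.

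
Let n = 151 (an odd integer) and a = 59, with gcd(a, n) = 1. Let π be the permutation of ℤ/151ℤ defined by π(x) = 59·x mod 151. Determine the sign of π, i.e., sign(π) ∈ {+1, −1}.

Trace 59: π^k(59) = [59, 8, 19, 64, 1] for k=0..4.
Cycle type of π: 5×30 + 1; total 31 cycles.
With 31 cycles on 151 points, sign = (−1)^{151−31} = +1.
Zolotarev: (59|151) = +1, matching the cycle-count sign.

+1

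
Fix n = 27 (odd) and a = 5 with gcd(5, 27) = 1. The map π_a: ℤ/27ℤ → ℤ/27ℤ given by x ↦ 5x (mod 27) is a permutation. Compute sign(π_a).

-1

Trace 20: π^k(20) = [20, 19, 14, 16, 26, 22, 2] for k=0..6.
The orbit structure of x ↦ 5x mod 27: 4 orbits of sizes [18, 6, 2, 1].
n − c = 27 − 4 = 23; sign = (−1)^23 = -1.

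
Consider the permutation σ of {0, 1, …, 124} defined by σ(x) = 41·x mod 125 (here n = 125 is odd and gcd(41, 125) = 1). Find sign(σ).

Orbit of 121 under x↦41x: [121, 86, 26, 66, 81, 71, 36]… (length divides ord_125(41)).
Cycle lengths of π_41 on ℤ/125ℤ: [25, 25, 25, 25, 5, 5, 5, 5, 1, 1, 1, 1, 1]; 13 cycles in total.
sign(π) = (−1)^{n − #cycles} = (−1)^{125−13} = (−1)^112 = +1.
Zolotarev: (41|125) = +1, matching the cycle-count sign.

+1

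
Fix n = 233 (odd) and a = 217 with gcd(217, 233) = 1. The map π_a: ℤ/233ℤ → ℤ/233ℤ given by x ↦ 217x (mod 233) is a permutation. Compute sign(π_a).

+1

Trace 76: π^k(76) = [76, 182, 117, 225, 128, 49, 148] for k=0..6.
Decompose π into cycles: lengths [58, 58, 58, 58, 1] (5 cycles, including the fixed point 0).
n − c = 233 − 5 = 228; sign = (−1)^228 = +1.
(217|233)_J = +1 (Zolotarev's lemma cross-check).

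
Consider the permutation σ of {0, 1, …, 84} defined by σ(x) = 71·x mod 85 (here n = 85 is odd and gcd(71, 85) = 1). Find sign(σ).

Start at x=61: 61 → 81 → 56 → 66 → 11 → 16 → 31 → … (one orbit).
The orbit structure of x ↦ 71x mod 85: 10 orbits of sizes [16, 16, 16, 16, 16, 1, 1, 1, 1, 1].
10 cycles on 85: each ℓ→(−1)^(ℓ−1), product (−1)^75 = -1.
Zolotarev: (71|85) = -1, matching the cycle-count sign.

-1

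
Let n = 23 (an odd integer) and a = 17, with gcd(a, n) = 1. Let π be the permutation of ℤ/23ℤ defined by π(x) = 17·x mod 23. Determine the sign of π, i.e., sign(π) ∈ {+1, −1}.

-1

Orbit of 5 under x↦17x: [5, 16, 19, 1, 17, 13, 14]… (length divides ord_23(17)).
2 cycles of lengths [22, 1].
n − c = 23 − 2 = 21; sign = (−1)^21 = -1.
Via Zolotarev, sign(π_{17}) = (17|23) = -1.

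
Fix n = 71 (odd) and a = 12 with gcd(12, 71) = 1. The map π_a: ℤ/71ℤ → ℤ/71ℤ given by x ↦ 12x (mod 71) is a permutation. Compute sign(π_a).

Orbit of 16 under x↦12x: [16, 50, 32, 29, 64, 58, 57]… (length divides ord_71(12)).
The orbit structure of x ↦ 12x mod 71: 3 orbits of sizes [35, 35, 1].
3 cycles on 71: each ℓ→(−1)^(ℓ−1), product (−1)^68 = +1.
The Jacobi symbol (12|71) = +1 (Zolotarev) agrees.

+1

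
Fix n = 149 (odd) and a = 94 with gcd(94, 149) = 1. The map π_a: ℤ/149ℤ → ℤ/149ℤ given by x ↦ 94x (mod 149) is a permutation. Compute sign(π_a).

Start at x=46: 46 → 3 → 133 → 135 → 25 → 115 → 82 → … (one orbit).
Cycle type of π: 148 + 1; total 2 cycles.
Σ(ℓ_i−1) = 149−2 = 147; sign = (−1)^147 = -1.
Zolotarev: (94|149) = -1, matching the cycle-count sign.

-1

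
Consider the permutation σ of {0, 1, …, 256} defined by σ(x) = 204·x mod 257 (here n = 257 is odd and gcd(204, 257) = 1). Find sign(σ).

Trace 12: π^k(12) = [12, 135, 41, 140, 33, 50, 177] for k=0..6.
Cycle type of π: 256 + 1; total 2 cycles.
2 cycles on 257: each ℓ→(−1)^(ℓ−1), product (−1)^255 = -1.
The Jacobi symbol (204|257) = -1 (Zolotarev) agrees.

-1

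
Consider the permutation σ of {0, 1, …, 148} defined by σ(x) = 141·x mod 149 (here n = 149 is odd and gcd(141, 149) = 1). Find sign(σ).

-1

Orbit of 140 under x↦141x: [140, 72, 20, 138, 88, 41, 119]… (length divides ord_149(141)).
π_141 has 2 disjoint cycles with lengths [148, 1] on {0,…,148}.
2 cycles on 149: each ℓ→(−1)^(ℓ−1), product (−1)^147 = -1.
Zolotarev: (141|149) = -1, matching the cycle-count sign.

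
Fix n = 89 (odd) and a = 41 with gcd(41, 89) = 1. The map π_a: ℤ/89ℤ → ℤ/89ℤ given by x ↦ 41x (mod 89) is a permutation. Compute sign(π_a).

-1

Trace 85: π^k(85) = [85, 14, 40, 38, 45, 65, 84] for k=0..6.
Decompose π into cycles: lengths [88, 1] (2 cycles, including the fixed point 0).
n − c = 89 − 2 = 87; sign = (−1)^87 = -1.
Zolotarev: (41|89) = -1, matching the cycle-count sign.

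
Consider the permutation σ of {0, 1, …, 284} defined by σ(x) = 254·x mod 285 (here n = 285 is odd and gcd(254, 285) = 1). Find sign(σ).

Trace 239: π^k(239) = [239, 1, 254, 106, 134, 121] for k=0..5.
Cycle type of π: 6×42 + 3×6 + 2×7 + 1; total 56 cycles.
Σ(ℓ_i−1) = 285−56 = 229; sign = (−1)^229 = -1.
The Jacobi symbol (254|285) = -1 (Zolotarev) agrees.

-1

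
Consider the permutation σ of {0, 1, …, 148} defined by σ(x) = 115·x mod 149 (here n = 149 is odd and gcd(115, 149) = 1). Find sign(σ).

-1

Trace 119: π^k(119) = [119, 126, 37, 83, 9, 141, 123] for k=0..6.
Decompose π into cycles: lengths [148, 1] (2 cycles, including the fixed point 0).
149 − 2 = 147 transpositions; sign(π) = (−1)^147 = -1.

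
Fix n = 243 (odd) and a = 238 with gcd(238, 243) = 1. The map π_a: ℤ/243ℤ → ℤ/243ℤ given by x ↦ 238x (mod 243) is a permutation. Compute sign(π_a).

+1

Trace 97: π^k(97) = [97, 1, 238, 25, 118, 139, 34] for k=0..6.
Decompose π into cycles: lengths [81, 81, 27, 27, 9, 9, 3, 3, 1, 1, 1] (11 cycles, including the fixed point 0).
Σ(ℓ_i−1) = 243−11 = 232; sign = (−1)^232 = +1.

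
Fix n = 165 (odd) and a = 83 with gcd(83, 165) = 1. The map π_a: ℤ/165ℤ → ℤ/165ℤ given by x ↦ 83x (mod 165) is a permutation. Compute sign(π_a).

Trace 91: π^k(91) = [91, 128, 64, 32, 16, 8, 4] for k=0..6.
The orbit structure of x ↦ 83x mod 165: 14 orbits of sizes [20, 20, 20, 20, 20, 20, 10, 10, 10, 4, 4, 4, 2, 1].
n − c = 165 − 14 = 151; sign = (−1)^151 = -1.
Check: (83/165) = -1 by Zolotarev.

-1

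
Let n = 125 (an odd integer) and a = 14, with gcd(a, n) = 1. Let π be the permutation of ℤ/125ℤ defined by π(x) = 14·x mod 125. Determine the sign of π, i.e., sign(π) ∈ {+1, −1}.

Start at x=16: 16 → 99 → 11 → 29 → 31 → 59 → 76 → … (one orbit).
π_14 has 7 disjoint cycles with lengths [50, 50, 10, 10, 2, 2, 1] on {0,…,124}.
Σ(ℓ_i−1) = 125−7 = 118; sign = (−1)^118 = +1.

+1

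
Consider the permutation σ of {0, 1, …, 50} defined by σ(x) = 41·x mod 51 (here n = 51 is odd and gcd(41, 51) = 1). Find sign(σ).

+1

Trace 4: π^k(4) = [4, 11, 43, 29, 16, 44, 19] for k=0..6.
π_41 has 5 disjoint cycles with lengths [16, 16, 16, 2, 1] on {0,…,50}.
n − c = 51 − 5 = 46; sign = (−1)^46 = +1.
Check: (41/51) = +1 by Zolotarev.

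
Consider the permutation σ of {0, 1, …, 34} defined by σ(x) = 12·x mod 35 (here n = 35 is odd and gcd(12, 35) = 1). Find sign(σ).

Orbit of 27 under x↦12x: [27, 9, 3, 1, 12, 4, 13]… (length divides ord_35(12)).
π_12 has 5 disjoint cycles with lengths [12, 12, 6, 4, 1] on {0,…,34}.
35 − 5 = 30 transpositions; sign(π) = (−1)^30 = +1.
Check: (12/35) = +1 by Zolotarev.

+1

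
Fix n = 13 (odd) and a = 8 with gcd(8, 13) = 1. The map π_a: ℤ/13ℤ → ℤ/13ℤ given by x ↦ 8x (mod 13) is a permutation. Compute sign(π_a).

-1

Orbit of 8 under x↦8x: [8, 12, 5, 1]… (length divides ord_13(8)).
Cycle lengths of π_8 on ℤ/13ℤ: [4, 4, 4, 1]; 4 cycles in total.
13 − 4 = 9 transpositions; sign(π) = (−1)^9 = -1.
(8|13)_J = -1 (Zolotarev's lemma cross-check).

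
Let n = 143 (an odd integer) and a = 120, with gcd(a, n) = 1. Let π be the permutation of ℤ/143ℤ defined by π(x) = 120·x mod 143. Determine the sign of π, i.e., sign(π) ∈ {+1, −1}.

Start at x=120: 120 → 100 → 131 → 133 → 87 → 1 → 120 (one orbit).
Cycle lengths of π_120 on ℤ/143ℤ: [6, 6, 6, 6, 6, 6, 6, 6, 6, 6, 6, 6, 6, 6, 6, 6, 6, 6, 6, 6, 3, 3, 3, 3, 2, 2, 2, 2, 2, 1]; 30 cycles in total.
143 − 30 = 113 transpositions; sign(π) = (−1)^113 = -1.
(120|143)_J = -1 (Zolotarev's lemma cross-check).

-1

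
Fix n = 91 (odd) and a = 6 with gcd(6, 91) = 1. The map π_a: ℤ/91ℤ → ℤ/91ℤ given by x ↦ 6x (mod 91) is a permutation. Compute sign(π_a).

Trace 76: π^k(76) = [76, 1, 6, 36, 34, 22, 41] for k=0..6.
The orbit structure of x ↦ 6x mod 91: 11 orbits of sizes [12, 12, 12, 12, 12, 12, 12, 2, 2, 2, 1].
sign(π) = (−1)^{n − #cycles} = (−1)^{91−11} = (−1)^80 = +1.

+1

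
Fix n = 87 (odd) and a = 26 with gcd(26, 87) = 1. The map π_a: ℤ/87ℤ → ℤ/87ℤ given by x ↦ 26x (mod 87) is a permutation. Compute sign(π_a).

Trace 14: π^k(14) = [14, 16, 68, 28, 32, 49, 56] for k=0..6.
Decompose π into cycles: lengths [28, 28, 28, 2, 1] (5 cycles, including the fixed point 0).
With 5 cycles on 87 points, sign = (−1)^{87−5} = +1.
(26|87)_J = +1 (Zolotarev's lemma cross-check).

+1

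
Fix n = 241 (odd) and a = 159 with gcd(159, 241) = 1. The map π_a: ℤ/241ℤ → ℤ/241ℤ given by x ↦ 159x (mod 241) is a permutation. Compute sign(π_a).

+1

Orbit of 90 under x↦159x: [90, 91, 9, 226, 25, 119, 123]… (length divides ord_241(159)).
π_159 has 5 disjoint cycles with lengths [60, 60, 60, 60, 1] on {0,…,240}.
241 − 5 = 236 transpositions; sign(π) = (−1)^236 = +1.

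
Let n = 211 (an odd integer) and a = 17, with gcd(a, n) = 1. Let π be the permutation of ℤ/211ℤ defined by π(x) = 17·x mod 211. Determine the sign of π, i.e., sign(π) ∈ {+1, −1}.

-1

Trace 130: π^k(130) = [130, 100, 12, 204, 92, 87, 2] for k=0..6.
Cycle lengths of π_17 on ℤ/211ℤ: [210, 1]; 2 cycles in total.
2 cycles on 211: each ℓ→(−1)^(ℓ−1), product (−1)^209 = -1.
The Jacobi symbol (17|211) = -1 (Zolotarev) agrees.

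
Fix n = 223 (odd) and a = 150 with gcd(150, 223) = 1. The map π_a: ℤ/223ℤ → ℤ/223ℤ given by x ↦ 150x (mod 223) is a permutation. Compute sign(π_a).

-1

Orbit of 73 under x↦150x: [73, 23, 105, 140, 38, 125, 18]… (length divides ord_223(150)).
π_150 has 2 disjoint cycles with lengths [222, 1] on {0,…,222}.
2 cycles on 223: each ℓ→(−1)^(ℓ−1), product (−1)^221 = -1.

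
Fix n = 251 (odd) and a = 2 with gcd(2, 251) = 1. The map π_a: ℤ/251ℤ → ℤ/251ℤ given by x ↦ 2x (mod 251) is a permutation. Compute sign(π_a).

-1

Trace 64: π^k(64) = [64, 128, 5, 10, 20, 40, 80] for k=0..6.
Cycle lengths of π_2 on ℤ/251ℤ: [50, 50, 50, 50, 50, 1]; 6 cycles in total.
n − c = 251 − 6 = 245; sign = (−1)^245 = -1.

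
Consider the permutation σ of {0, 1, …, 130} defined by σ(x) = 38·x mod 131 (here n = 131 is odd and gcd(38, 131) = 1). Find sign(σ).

+1

Orbit of 107 under x↦38x: [107, 5, 59, 15, 46, 45, 7]… (length divides ord_131(38)).
π_38 has 3 disjoint cycles with lengths [65, 65, 1] on {0,…,130}.
131 − 3 = 128 transpositions; sign(π) = (−1)^128 = +1.
(38|131)_J = +1 (Zolotarev's lemma cross-check).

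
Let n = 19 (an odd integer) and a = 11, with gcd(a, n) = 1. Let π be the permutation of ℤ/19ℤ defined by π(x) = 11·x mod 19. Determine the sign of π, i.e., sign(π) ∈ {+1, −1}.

Start at x=1: 1 → 11 → 7 → 1 (one orbit).
π_11 has 7 disjoint cycles with lengths [3, 3, 3, 3, 3, 3, 1] on {0,…,18}.
sign(π) = (−1)^{n − #cycles} = (−1)^{19−7} = (−1)^12 = +1.

+1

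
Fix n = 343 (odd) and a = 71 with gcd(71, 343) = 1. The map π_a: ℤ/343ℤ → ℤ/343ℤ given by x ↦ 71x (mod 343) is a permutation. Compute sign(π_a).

Orbit of 274 under x↦71x: [274, 246, 316, 141, 64, 85, 204]… (length divides ord_343(71)).
Cycle type of π: 49×6 + 7×6 + 1×7; total 19 cycles.
sign(π) = (−1)^{n − #cycles} = (−1)^{343−19} = (−1)^324 = +1.

+1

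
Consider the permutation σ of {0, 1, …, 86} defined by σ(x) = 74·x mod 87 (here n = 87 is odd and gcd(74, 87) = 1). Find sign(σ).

Orbit of 52 under x↦74x: [52, 20, 1, 74, 82, 65, 25]… (length divides ord_87(74)).
10 cycles of lengths [14, 14, 14, 14, 7, 7, 7, 7, 2, 1].
With 10 cycles on 87 points, sign = (−1)^{87−10} = -1.

-1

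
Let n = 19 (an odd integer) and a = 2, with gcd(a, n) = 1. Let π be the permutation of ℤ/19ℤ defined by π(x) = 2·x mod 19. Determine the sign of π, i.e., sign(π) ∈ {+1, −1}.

-1

Start at x=17: 17 → 15 → 11 → 3 → 6 → 12 → 5 → … (one orbit).
2 cycles of lengths [18, 1].
Σ(ℓ_i−1) = 19−2 = 17; sign = (−1)^17 = -1.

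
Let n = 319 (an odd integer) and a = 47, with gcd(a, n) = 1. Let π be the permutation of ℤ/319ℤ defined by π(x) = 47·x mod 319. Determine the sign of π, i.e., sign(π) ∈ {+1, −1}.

Trace 210: π^k(210) = [210, 300, 64, 137, 59, 221, 179] for k=0..6.
The orbit structure of x ↦ 47x mod 319: 6 orbits of sizes [140, 140, 28, 5, 5, 1].
Σ(ℓ_i−1) = 319−6 = 313; sign = (−1)^313 = -1.

-1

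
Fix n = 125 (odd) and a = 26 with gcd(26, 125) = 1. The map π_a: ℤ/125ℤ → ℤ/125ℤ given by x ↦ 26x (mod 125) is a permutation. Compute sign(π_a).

Trace 1: π^k(1) = [1, 26, 51, 76, 101] for k=0..4.
The orbit structure of x ↦ 26x mod 125: 45 orbits of sizes [5, 5, 5, 5, 5, 5, 5, 5, 5, 5, 5, 5, 5, 5, 5, 5, 5, 5, 5, 5, 1, 1, 1, 1, 1, 1, 1, 1, 1, 1, 1, 1, 1, 1, 1, 1, 1, 1, 1, 1, 1, 1, 1, 1, 1].
n − c = 125 − 45 = 80; sign = (−1)^80 = +1.
(26|125)_J = +1 (Zolotarev's lemma cross-check).

+1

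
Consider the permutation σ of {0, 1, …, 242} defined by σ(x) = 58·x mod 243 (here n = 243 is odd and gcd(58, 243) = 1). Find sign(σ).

Start at x=211: 211 → 88 → 1 → 58 → 205 → 226 → 229 → … (one orbit).
Decompose π into cycles: lengths [81, 81, 27, 27, 9, 9, 3, 3, 1, 1, 1] (11 cycles, including the fixed point 0).
With 11 cycles on 243 points, sign = (−1)^{243−11} = +1.

+1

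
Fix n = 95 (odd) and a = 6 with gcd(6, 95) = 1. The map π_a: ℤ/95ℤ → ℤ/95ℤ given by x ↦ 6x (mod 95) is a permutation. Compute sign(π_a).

Trace 26: π^k(26) = [26, 61, 81, 11, 66, 16, 1] for k=0..6.
Decompose π into cycles: lengths [9, 9, 9, 9, 9, 9, 9, 9, 9, 9, 1, 1, 1, 1, 1] (15 cycles, including the fixed point 0).
sign(π) = (−1)^{n − #cycles} = (−1)^{95−15} = (−1)^80 = +1.

+1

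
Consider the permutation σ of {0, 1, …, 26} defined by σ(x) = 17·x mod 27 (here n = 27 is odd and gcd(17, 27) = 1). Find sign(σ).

Trace 8: π^k(8) = [8, 1, 17, 19, 26, 10] for k=0..5.
Cycle type of π: 6×3 + 2×4 + 1; total 8 cycles.
27 − 8 = 19 transpositions; sign(π) = (−1)^19 = -1.

-1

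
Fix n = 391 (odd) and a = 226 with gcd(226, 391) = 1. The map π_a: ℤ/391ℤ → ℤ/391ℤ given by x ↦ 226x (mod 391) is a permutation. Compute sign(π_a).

Trace 280: π^k(280) = [280, 329, 64, 388, 104, 44, 169] for k=0..6.
Cycle lengths of π_226 on ℤ/391ℤ: [176, 176, 22, 16, 1]; 5 cycles in total.
Σ(ℓ_i−1) = 391−5 = 386; sign = (−1)^386 = +1.
Check: (226/391) = +1 by Zolotarev.

+1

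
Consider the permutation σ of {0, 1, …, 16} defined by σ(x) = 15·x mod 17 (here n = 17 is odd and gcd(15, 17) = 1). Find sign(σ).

+1

Start at x=16: 16 → 2 → 13 → 8 → 1 → 15 → 4 → … (one orbit).
π_15 has 3 disjoint cycles with lengths [8, 8, 1] on {0,…,16}.
sign(π) = (−1)^{n − #cycles} = (−1)^{17−3} = (−1)^14 = +1.
Check: (15/17) = +1 by Zolotarev.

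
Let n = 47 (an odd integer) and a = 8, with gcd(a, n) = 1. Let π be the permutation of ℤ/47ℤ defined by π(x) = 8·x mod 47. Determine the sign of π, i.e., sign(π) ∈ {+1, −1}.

+1

Trace 36: π^k(36) = [36, 6, 1, 8, 17, 42, 7] for k=0..6.
The orbit structure of x ↦ 8x mod 47: 3 orbits of sizes [23, 23, 1].
n − c = 47 − 3 = 44; sign = (−1)^44 = +1.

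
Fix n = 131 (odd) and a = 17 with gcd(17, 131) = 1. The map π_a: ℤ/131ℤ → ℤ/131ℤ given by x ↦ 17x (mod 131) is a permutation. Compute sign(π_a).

-1

Orbit of 19 under x↦17x: [19, 61, 120, 75, 96, 60, 103]… (length divides ord_131(17)).
The orbit structure of x ↦ 17x mod 131: 2 orbits of sizes [130, 1].
sign(π) = (−1)^{n − #cycles} = (−1)^{131−2} = (−1)^129 = -1.
The Jacobi symbol (17|131) = -1 (Zolotarev) agrees.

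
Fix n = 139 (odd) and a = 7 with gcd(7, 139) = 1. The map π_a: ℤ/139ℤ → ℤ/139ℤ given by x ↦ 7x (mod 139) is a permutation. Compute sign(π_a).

+1

Orbit of 80 under x↦7x: [80, 4, 28, 57, 121, 13, 91]… (length divides ord_139(7)).
Cycle lengths of π_7 on ℤ/139ℤ: [69, 69, 1]; 3 cycles in total.
With 3 cycles on 139 points, sign = (−1)^{139−3} = +1.
Check: (7/139) = +1 by Zolotarev.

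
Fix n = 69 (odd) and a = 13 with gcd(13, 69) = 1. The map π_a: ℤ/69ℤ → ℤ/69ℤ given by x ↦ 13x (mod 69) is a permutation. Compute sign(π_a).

+1

Orbit of 49 under x↦13x: [49, 16, 1, 13, 31, 58, 64]… (length divides ord_69(13)).
π_13 has 9 disjoint cycles with lengths [11, 11, 11, 11, 11, 11, 1, 1, 1] on {0,…,68}.
9 cycles on 69: each ℓ→(−1)^(ℓ−1), product (−1)^60 = +1.
Via Zolotarev, sign(π_{13}) = (13|69) = +1.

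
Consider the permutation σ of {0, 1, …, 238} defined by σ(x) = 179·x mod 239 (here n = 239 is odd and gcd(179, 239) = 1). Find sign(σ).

-1

Start at x=188: 188 → 192 → 191 → 12 → 236 → 180 → 194 → … (one orbit).
Cycle type of π: 238 + 1; total 2 cycles.
With 2 cycles on 239 points, sign = (−1)^{239−2} = -1.
(179|239)_J = -1 (Zolotarev's lemma cross-check).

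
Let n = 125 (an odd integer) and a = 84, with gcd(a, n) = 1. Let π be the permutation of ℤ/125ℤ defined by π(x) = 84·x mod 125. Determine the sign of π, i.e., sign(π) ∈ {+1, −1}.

+1

Trace 56: π^k(56) = [56, 79, 11, 49, 116, 119, 121] for k=0..6.
π_84 has 7 disjoint cycles with lengths [50, 50, 10, 10, 2, 2, 1] on {0,…,124}.
125 − 7 = 118 transpositions; sign(π) = (−1)^118 = +1.
Check: (84/125) = +1 by Zolotarev.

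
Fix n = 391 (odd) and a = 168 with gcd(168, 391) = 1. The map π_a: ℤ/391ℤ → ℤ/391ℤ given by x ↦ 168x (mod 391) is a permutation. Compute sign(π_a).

Orbit of 111 under x↦168x: [111, 271, 172, 353, 263, 1, 168]… (length divides ord_391(168)).
8 cycles of lengths [88, 88, 88, 88, 22, 8, 8, 1].
With 8 cycles on 391 points, sign = (−1)^{391−8} = -1.
Via Zolotarev, sign(π_{168}) = (168|391) = -1.

-1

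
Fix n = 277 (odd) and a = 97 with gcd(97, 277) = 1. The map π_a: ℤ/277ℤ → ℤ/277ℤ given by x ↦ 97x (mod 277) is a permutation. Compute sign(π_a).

Trace 221: π^k(221) = [221, 108, 227, 136, 173, 161, 105] for k=0..6.
Cycle type of π: 276 + 1; total 2 cycles.
Σ(ℓ_i−1) = 277−2 = 275; sign = (−1)^275 = -1.

-1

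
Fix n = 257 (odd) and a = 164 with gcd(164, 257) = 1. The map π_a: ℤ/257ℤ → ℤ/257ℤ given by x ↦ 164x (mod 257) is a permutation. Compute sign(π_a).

-1

Start at x=217: 217 → 122 → 219 → 193 → 41 → 42 → 206 → … (one orbit).
Decompose π into cycles: lengths [256, 1] (2 cycles, including the fixed point 0).
257 − 2 = 255 transpositions; sign(π) = (−1)^255 = -1.
(164|257)_J = -1 (Zolotarev's lemma cross-check).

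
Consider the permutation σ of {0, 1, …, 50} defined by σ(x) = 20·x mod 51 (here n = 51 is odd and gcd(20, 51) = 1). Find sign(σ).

Orbit of 20 under x↦20x: [20, 43, 44, 13, 5, 49, 11]… (length divides ord_51(20)).
Cycle type of π: 16×3 + 2 + 1; total 5 cycles.
51 − 5 = 46 transpositions; sign(π) = (−1)^46 = +1.

+1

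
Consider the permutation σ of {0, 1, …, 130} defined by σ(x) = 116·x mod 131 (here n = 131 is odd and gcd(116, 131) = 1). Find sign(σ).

-1

Orbit of 89 under x↦116x: [89, 106, 113, 8, 11, 97, 117]… (length divides ord_131(116)).
2 cycles of lengths [130, 1].
n − c = 131 − 2 = 129; sign = (−1)^129 = -1.
(116|131)_J = -1 (Zolotarev's lemma cross-check).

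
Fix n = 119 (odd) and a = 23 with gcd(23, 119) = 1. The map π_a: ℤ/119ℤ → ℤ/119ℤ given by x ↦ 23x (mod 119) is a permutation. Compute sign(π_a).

-1

Start at x=30: 30 → 95 → 43 → 37 → 18 → 57 → 2 → … (one orbit).
Decompose π into cycles: lengths [48, 48, 16, 3, 3, 1] (6 cycles, including the fixed point 0).
sign(π) = (−1)^{n − #cycles} = (−1)^{119−6} = (−1)^113 = -1.
Check: (23/119) = -1 by Zolotarev.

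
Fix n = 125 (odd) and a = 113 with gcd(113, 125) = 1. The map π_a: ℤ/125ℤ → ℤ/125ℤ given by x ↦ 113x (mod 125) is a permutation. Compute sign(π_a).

-1

Orbit of 118 under x↦113x: [118, 84, 117, 96, 98, 74, 112]… (length divides ord_125(113)).
The orbit structure of x ↦ 113x mod 125: 4 orbits of sizes [100, 20, 4, 1].
With 4 cycles on 125 points, sign = (−1)^{125−4} = -1.
Zolotarev: (113|125) = -1, matching the cycle-count sign.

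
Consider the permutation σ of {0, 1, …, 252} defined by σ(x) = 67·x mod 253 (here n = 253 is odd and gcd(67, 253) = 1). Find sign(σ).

-1

Trace 188: π^k(188) = [188, 199, 177, 221, 133, 56, 210] for k=0..6.
Cycle type of π: 22×11 + 1×11; total 22 cycles.
n − c = 253 − 22 = 231; sign = (−1)^231 = -1.
The Jacobi symbol (67|253) = -1 (Zolotarev) agrees.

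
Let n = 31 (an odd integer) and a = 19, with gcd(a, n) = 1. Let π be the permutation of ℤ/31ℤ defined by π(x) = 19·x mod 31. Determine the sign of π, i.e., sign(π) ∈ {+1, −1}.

+1

Trace 1: π^k(1) = [1, 19, 20, 8, 28, 5, 2] for k=0..6.
3 cycles of lengths [15, 15, 1].
sign(π) = (−1)^{n − #cycles} = (−1)^{31−3} = (−1)^28 = +1.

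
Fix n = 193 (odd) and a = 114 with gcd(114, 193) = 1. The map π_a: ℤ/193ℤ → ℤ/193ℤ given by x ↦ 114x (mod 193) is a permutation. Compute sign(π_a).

-1

Orbit of 176 under x↦114x: [176, 185, 53, 59, 164, 168, 45]… (length divides ord_193(114)).
Cycle lengths of π_114 on ℤ/193ℤ: [192, 1]; 2 cycles in total.
2 cycles on 193: each ℓ→(−1)^(ℓ−1), product (−1)^191 = -1.
Zolotarev: (114|193) = -1, matching the cycle-count sign.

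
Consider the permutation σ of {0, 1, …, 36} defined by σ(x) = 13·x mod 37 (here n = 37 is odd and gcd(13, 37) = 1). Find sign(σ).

Trace 16: π^k(16) = [16, 23, 3, 2, 26, 5, 28] for k=0..6.
π_13 has 2 disjoint cycles with lengths [36, 1] on {0,…,36}.
Σ(ℓ_i−1) = 37−2 = 35; sign = (−1)^35 = -1.
The Jacobi symbol (13|37) = -1 (Zolotarev) agrees.

-1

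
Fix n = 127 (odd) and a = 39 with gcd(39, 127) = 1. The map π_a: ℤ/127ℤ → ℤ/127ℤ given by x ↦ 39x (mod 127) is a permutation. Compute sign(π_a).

-1

Start at x=102: 102 → 41 → 75 → 4 → 29 → 115 → 40 → … (one orbit).
π_39 has 2 disjoint cycles with lengths [126, 1] on {0,…,126}.
127 − 2 = 125 transpositions; sign(π) = (−1)^125 = -1.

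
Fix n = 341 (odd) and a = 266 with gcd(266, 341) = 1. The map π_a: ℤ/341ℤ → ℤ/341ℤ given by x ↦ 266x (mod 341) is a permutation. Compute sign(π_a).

-1

Trace 70: π^k(70) = [70, 206, 236, 32, 328, 293, 190] for k=0..6.
Decompose π into cycles: lengths [30, 30, 30, 30, 30, 30, 30, 30, 30, 30, 15, 15, 10, 1] (14 cycles, including the fixed point 0).
14 cycles on 341: each ℓ→(−1)^(ℓ−1), product (−1)^327 = -1.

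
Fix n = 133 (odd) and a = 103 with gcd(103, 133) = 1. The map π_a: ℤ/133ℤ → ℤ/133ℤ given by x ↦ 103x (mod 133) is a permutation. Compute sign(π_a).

Start at x=1: 1 → 103 → 102 → 132 → 30 → 31 → 1 (one orbit).
23 cycles of lengths [6, 6, 6, 6, 6, 6, 6, 6, 6, 6, 6, 6, 6, 6, 6, 6, 6, 6, 6, 6, 6, 6, 1].
sign(π) = (−1)^{n − #cycles} = (−1)^{133−23} = (−1)^110 = +1.
Zolotarev: (103|133) = +1, matching the cycle-count sign.

+1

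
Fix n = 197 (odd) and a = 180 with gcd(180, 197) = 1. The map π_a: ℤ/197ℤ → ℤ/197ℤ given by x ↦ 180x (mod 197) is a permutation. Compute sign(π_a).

Start at x=45: 45 → 23 → 3 → 146 → 79 → 36 → 176 → … (one orbit).
The orbit structure of x ↦ 180x mod 197: 2 orbits of sizes [196, 1].
sign(π) = (−1)^{n − #cycles} = (−1)^{197−2} = (−1)^195 = -1.

-1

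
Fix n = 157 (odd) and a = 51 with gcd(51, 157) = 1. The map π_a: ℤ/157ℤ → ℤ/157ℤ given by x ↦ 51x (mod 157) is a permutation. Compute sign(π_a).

Trace 35: π^k(35) = [35, 58, 132, 138, 130, 36, 109] for k=0..6.
The orbit structure of x ↦ 51x mod 157: 3 orbits of sizes [78, 78, 1].
Σ(ℓ_i−1) = 157−3 = 154; sign = (−1)^154 = +1.

+1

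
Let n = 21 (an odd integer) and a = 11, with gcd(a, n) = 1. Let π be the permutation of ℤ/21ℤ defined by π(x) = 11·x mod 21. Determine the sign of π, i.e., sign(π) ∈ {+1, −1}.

-1

Start at x=1: 1 → 11 → 16 → 8 → 4 → 2 → 1 (one orbit).
6 cycles of lengths [6, 6, 3, 3, 2, 1].
21 − 6 = 15 transpositions; sign(π) = (−1)^15 = -1.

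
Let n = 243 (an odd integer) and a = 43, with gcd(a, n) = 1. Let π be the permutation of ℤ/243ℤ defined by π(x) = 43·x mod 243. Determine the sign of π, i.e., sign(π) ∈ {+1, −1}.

+1

Start at x=217: 217 → 97 → 40 → 19 → 88 → 139 → 145 → … (one orbit).
π_43 has 11 disjoint cycles with lengths [81, 81, 27, 27, 9, 9, 3, 3, 1, 1, 1] on {0,…,242}.
Σ(ℓ_i−1) = 243−11 = 232; sign = (−1)^232 = +1.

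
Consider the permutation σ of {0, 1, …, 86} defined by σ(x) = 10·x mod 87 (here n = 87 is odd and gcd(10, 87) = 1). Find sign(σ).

-1

Orbit of 16 under x↦10x: [16, 73, 34, 79, 7, 70, 4]… (length divides ord_87(10)).
Decompose π into cycles: lengths [28, 28, 28, 1, 1, 1] (6 cycles, including the fixed point 0).
87 − 6 = 81 transpositions; sign(π) = (−1)^81 = -1.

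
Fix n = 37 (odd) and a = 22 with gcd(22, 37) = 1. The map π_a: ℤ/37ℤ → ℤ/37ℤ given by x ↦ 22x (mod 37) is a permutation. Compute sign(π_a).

Trace 6: π^k(6) = [6, 21, 18, 26, 17, 4, 14] for k=0..6.
Cycle lengths of π_22 on ℤ/37ℤ: [36, 1]; 2 cycles in total.
sign(π) = (−1)^{n − #cycles} = (−1)^{37−2} = (−1)^35 = -1.

-1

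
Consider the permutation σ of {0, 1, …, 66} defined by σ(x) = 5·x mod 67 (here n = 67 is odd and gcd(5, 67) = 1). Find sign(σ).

Orbit of 52 under x↦5x: [52, 59, 27, 1, 5, 25, 58]… (length divides ord_67(5)).
4 cycles of lengths [22, 22, 22, 1].
Σ(ℓ_i−1) = 67−4 = 63; sign = (−1)^63 = -1.
Check: (5/67) = -1 by Zolotarev.

-1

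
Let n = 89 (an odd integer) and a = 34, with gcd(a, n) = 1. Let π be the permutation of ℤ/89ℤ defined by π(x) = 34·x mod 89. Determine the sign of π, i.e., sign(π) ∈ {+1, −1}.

Trace 55: π^k(55) = [55, 1, 34, 88] for k=0..3.
Cycle type of π: 4×22 + 1; total 23 cycles.
89 − 23 = 66 transpositions; sign(π) = (−1)^66 = +1.
Zolotarev: (34|89) = +1, matching the cycle-count sign.

+1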